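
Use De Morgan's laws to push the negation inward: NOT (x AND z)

NOT x OR NOT z
De Morgan's: NOT(AND of terms) = OR of negations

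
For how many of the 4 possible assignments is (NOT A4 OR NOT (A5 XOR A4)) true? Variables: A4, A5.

Satisfying assignments: (0,0), (0,1), (1,1)
Count: 3 out of 4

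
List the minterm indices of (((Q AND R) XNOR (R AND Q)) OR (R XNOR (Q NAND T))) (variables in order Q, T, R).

Σm(0, 1, 2, 3, 4, 5, 6, 7) = (NOT Q AND NOT T AND NOT R) OR (NOT Q AND NOT T AND R) OR (NOT Q AND T AND NOT R) OR (NOT Q AND T AND R) OR (Q AND NOT T AND NOT R) OR (Q AND NOT T AND R) OR (Q AND T AND NOT R) OR (Q AND T AND R)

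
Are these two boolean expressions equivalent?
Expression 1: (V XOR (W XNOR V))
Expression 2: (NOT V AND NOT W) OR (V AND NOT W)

Yes, they are equivalent — the two output columns agree on all 4 assignments:
V | W | Expression 1 | Expression 2
-----------------------------------
0 | 0 | 1 | 1
0 | 1 | 0 | 0
1 | 0 | 1 | 1
1 | 1 | 0 | 0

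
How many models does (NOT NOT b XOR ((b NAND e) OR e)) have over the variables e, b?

Satisfying assignments: (0,0), (1,0)
Count: 2 out of 4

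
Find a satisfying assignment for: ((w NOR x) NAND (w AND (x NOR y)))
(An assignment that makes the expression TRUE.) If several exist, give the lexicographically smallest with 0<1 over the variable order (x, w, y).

x=0, w=0, y=0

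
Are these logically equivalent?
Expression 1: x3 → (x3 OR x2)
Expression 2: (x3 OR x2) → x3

No, Converse is not equivalent to original (counterexample: x3=0, x2=1)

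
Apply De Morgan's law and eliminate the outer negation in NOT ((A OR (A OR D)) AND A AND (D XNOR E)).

NOT (A OR (A OR D)) OR NOT A OR NOT (D XNOR E)
De Morgan's: NOT(AND of terms) = OR of negations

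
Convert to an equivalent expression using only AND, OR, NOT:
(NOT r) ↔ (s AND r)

((NOT r) AND (s AND r)) OR (r AND NOT (s AND r))
(Biconditional = both true or both false)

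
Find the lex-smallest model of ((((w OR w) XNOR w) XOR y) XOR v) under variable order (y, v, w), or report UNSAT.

y=0, v=0, w=0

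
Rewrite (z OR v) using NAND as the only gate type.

((z NAND z) NAND (v NAND v))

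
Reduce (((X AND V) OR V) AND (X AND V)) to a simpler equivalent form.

By absorption (E AND (E OR v) = E):
= (X AND V)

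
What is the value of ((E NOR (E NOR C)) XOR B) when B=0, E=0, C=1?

Substituting: ((0 NOR (0 NOR 1)) XOR 0)
= 1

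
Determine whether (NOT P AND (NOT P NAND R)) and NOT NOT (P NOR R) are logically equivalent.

Yes, they are equivalent — the two output columns agree on all 4 assignments:
P | R | Expression 1 | Expression 2
-----------------------------------
0 | 0 | 1 | 1
0 | 1 | 0 | 0
1 | 0 | 0 | 0
1 | 1 | 0 | 0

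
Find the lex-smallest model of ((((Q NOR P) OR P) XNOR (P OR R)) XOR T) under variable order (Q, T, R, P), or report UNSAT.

Q=0, T=0, R=0, P=1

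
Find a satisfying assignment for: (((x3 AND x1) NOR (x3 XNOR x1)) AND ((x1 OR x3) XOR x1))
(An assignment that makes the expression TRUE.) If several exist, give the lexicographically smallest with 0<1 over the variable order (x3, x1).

x3=1, x1=0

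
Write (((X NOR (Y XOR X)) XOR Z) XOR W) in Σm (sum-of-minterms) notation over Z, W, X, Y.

Σm(0, 5, 6, 7, 9, 10, 11, 12) = (NOT Z AND NOT W AND NOT X AND NOT Y) OR (NOT Z AND W AND NOT X AND Y) OR (NOT Z AND W AND X AND NOT Y) OR (NOT Z AND W AND X AND Y) OR (Z AND NOT W AND NOT X AND Y) OR (Z AND NOT W AND X AND NOT Y) OR (Z AND NOT W AND X AND Y) OR (Z AND W AND NOT X AND NOT Y)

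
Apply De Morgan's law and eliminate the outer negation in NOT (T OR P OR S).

NOT T AND NOT P AND NOT S
De Morgan's: NOT(OR of terms) = AND of negations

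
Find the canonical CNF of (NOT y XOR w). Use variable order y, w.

(y OR NOT w) AND (NOT y OR w)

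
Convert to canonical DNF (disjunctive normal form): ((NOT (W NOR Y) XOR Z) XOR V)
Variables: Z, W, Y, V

(NOT Z AND NOT W AND NOT Y AND V) OR (NOT Z AND NOT W AND Y AND NOT V) OR (NOT Z AND W AND NOT Y AND NOT V) OR (NOT Z AND W AND Y AND NOT V) OR (Z AND NOT W AND NOT Y AND NOT V) OR (Z AND NOT W AND Y AND V) OR (Z AND W AND NOT Y AND V) OR (Z AND W AND Y AND V)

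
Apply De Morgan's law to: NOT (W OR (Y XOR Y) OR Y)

NOT W AND NOT (Y XOR Y) AND NOT Y
De Morgan's: NOT(OR of terms) = AND of negations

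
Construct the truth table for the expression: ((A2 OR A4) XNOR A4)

A2 | A4 | Output
----------------
0 | 0 | 1
0 | 1 | 1
1 | 0 | 0
1 | 1 | 1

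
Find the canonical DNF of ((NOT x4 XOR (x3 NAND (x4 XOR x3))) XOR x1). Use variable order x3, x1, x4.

(NOT x3 AND NOT x1 AND x4) OR (NOT x3 AND x1 AND NOT x4) OR (x3 AND NOT x1 AND NOT x4) OR (x3 AND NOT x1 AND x4)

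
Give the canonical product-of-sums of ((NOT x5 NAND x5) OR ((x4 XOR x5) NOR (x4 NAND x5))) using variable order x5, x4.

ΠM() = TRUE (no maxterms)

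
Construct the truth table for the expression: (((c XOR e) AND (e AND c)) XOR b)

b | e | c | Output
------------------
0 | 0 | 0 | 0
0 | 0 | 1 | 0
0 | 1 | 0 | 0
0 | 1 | 1 | 0
1 | 0 | 0 | 1
1 | 0 | 1 | 1
1 | 1 | 0 | 1
1 | 1 | 1 | 1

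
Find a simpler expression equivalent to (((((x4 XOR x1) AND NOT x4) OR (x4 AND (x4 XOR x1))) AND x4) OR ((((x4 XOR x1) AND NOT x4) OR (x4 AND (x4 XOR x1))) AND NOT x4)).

By distribution ((E AND v) OR (E AND NOT v) = E) then distribution ((E AND v) OR (E AND NOT v) = E):
= (x4 XOR x1)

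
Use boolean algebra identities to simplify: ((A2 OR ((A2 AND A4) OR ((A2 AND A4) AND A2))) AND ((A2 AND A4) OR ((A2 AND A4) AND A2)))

By absorption (E AND (E OR v) = E) then absorption (E OR (E AND v) = E):
= (A2 AND A4)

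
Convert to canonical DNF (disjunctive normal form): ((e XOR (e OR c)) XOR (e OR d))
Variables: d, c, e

(NOT d AND NOT c AND e) OR (NOT d AND c AND NOT e) OR (NOT d AND c AND e) OR (d AND NOT c AND NOT e) OR (d AND NOT c AND e) OR (d AND c AND e)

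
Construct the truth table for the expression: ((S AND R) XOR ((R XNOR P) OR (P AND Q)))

R | Q | P | S | Output
----------------------
0 | 0 | 0 | 0 | 1
0 | 0 | 0 | 1 | 1
0 | 0 | 1 | 0 | 0
0 | 0 | 1 | 1 | 0
0 | 1 | 0 | 0 | 1
0 | 1 | 0 | 1 | 1
0 | 1 | 1 | 0 | 1
0 | 1 | 1 | 1 | 1
1 | 0 | 0 | 0 | 0
1 | 0 | 0 | 1 | 1
1 | 0 | 1 | 0 | 1
1 | 0 | 1 | 1 | 0
1 | 1 | 0 | 0 | 0
1 | 1 | 0 | 1 | 1
1 | 1 | 1 | 0 | 1
1 | 1 | 1 | 1 | 0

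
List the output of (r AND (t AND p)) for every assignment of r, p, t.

r | p | t | Output
------------------
0 | 0 | 0 | 0
0 | 0 | 1 | 0
0 | 1 | 0 | 0
0 | 1 | 1 | 0
1 | 0 | 0 | 0
1 | 0 | 1 | 0
1 | 1 | 0 | 0
1 | 1 | 1 | 1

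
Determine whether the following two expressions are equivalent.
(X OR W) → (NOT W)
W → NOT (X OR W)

Yes, Contrapositive is always equivalent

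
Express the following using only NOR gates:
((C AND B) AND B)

((((C NOR C) NOR (B NOR B)) NOR ((C NOR C) NOR (B NOR B))) NOR (B NOR B))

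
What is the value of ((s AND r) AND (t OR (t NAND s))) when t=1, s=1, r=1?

Substituting: ((1 AND 1) AND (1 OR (1 NAND 1)))
= 1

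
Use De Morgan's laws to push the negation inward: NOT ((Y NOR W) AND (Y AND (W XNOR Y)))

NOT (Y NOR W) OR NOT (Y AND (W XNOR Y))
De Morgan's: NOT(AND of terms) = OR of negations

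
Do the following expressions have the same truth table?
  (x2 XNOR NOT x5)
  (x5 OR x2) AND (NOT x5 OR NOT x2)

Yes, they are equivalent — the two output columns agree on all 4 assignments:
x5 | x2 | Expression 1 | Expression 2
-------------------------------------
0 | 0 | 0 | 0
0 | 1 | 1 | 1
1 | 0 | 1 | 1
1 | 1 | 0 | 0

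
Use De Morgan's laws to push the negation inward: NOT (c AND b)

NOT c OR NOT b
De Morgan's: NOT(AND of terms) = OR of negations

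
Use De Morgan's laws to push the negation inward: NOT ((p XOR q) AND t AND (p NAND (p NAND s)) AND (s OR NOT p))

NOT (p XOR q) OR NOT t OR NOT (p NAND (p NAND s)) OR NOT (s OR NOT p)
De Morgan's: NOT(AND of terms) = OR of negations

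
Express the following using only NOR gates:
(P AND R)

((P NOR P) NOR (R NOR R))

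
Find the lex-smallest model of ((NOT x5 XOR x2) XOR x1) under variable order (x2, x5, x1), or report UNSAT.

x2=0, x5=0, x1=0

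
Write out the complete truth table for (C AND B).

C | B | Output
--------------
0 | 0 | 0
0 | 1 | 0
1 | 0 | 0
1 | 1 | 1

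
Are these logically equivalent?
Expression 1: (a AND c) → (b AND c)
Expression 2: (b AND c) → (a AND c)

No, Converse is not equivalent to original (counterexample: b=0, a=1, c=1)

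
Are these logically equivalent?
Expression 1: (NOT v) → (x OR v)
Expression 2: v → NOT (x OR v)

No, Inverse is not equivalent to original (counterexample: w=0, x=0, v=0)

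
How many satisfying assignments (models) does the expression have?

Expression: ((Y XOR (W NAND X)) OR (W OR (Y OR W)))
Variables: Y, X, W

Satisfying assignments: (0,0,0), (0,0,1), (0,1,0), (0,1,1), (1,0,0), (1,0,1), (1,1,0), (1,1,1)
Count: 8 out of 8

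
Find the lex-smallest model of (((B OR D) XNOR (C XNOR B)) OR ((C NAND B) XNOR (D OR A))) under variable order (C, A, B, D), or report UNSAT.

C=0, A=0, B=0, D=1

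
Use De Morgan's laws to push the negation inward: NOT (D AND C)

NOT D OR NOT C
De Morgan's: NOT(AND of terms) = OR of negations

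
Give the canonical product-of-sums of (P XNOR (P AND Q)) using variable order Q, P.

ΠM(1) = (Q OR NOT P)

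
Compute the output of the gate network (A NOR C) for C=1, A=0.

Substituting: (0 NOR 1)
= 0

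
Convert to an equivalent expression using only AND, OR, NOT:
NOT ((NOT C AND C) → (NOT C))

(NOT C AND C) AND C
(Negated implication: NOT(A → B) = A AND NOT B)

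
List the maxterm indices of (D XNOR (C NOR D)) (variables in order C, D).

ΠM(0, 1, 3) = (C OR D) AND (C OR NOT D) AND (NOT C OR NOT D)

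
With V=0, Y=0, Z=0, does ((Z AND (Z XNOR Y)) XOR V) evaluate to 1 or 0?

Substituting: ((0 AND (0 XNOR 0)) XOR 0)
= 0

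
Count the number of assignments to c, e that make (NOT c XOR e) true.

Satisfying assignments: (0,0), (1,1)
Count: 2 out of 4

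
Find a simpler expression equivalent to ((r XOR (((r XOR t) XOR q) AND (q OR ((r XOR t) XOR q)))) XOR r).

By XOR self-cancellation ((E XOR v) XOR v = E) then absorption (E AND (E OR v) = E):
= ((r XOR t) XOR q)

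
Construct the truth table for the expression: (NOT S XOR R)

R | S | Output
--------------
0 | 0 | 1
0 | 1 | 0
1 | 0 | 0
1 | 1 | 1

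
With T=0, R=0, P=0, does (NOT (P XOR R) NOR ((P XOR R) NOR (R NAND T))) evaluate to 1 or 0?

Substituting: (NOT (0 XOR 0) NOR ((0 XOR 0) NOR (0 NAND 0)))
= 0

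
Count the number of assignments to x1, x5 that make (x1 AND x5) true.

Satisfying assignments: (1,1)
Count: 1 out of 4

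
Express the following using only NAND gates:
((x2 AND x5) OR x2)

((((x2 NAND x5) NAND (x2 NAND x5)) NAND ((x2 NAND x5) NAND (x2 NAND x5))) NAND (x2 NAND x2))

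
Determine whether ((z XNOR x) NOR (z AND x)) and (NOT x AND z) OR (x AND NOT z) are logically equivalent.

Yes, they are equivalent — the two output columns agree on all 4 assignments:
x | z | Expression 1 | Expression 2
-----------------------------------
0 | 0 | 0 | 0
0 | 1 | 1 | 1
1 | 0 | 1 | 1
1 | 1 | 0 | 0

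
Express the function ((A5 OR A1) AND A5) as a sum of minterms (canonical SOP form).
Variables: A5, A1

Σm(2, 3) = (A5 AND NOT A1) OR (A5 AND A1)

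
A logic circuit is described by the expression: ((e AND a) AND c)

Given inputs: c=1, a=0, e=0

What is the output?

Substituting: ((0 AND 0) AND 1)
= 0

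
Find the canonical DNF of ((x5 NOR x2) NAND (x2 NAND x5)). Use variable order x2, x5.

(NOT x2 AND x5) OR (x2 AND NOT x5) OR (x2 AND x5)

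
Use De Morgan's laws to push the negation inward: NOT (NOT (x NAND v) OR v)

(x NAND v) AND NOT v
De Morgan's: NOT(OR of terms) = AND of negations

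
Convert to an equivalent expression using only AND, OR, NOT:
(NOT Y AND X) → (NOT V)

NOT (NOT Y AND X) OR (NOT V)
(Implication elimination: A → B = NOT A OR B)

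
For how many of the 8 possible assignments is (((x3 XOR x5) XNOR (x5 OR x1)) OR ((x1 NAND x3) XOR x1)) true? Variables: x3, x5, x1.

Satisfying assignments: (0,0,0), (0,1,0), (0,1,1), (1,0,0), (1,0,1), (1,1,0), (1,1,1)
Count: 7 out of 8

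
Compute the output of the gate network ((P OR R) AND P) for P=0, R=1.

Substituting: ((0 OR 1) AND 0)
= 0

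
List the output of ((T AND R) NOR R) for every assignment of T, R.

T | R | Output
--------------
0 | 0 | 1
0 | 1 | 0
1 | 0 | 1
1 | 1 | 0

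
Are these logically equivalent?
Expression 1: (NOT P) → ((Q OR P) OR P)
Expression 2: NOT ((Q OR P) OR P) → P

Yes, Contrapositive is always equivalent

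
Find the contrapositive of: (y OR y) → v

Contrapositive: NOT v → NOT (y OR y)
Note: A statement and its contrapositive are logically equivalent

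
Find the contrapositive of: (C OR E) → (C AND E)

Contrapositive: NOT (C AND E) → NOT (C OR E)
Note: A statement and its contrapositive are logically equivalent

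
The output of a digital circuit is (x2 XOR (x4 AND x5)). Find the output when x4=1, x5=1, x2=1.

Substituting: (1 XOR (1 AND 1))
= 0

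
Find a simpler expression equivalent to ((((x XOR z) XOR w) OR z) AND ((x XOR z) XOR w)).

By absorption (E AND (E OR v) = E):
= ((x XOR z) XOR w)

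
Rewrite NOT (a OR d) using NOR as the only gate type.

(((a NOR d) NOR (a NOR d)) NOR ((a NOR d) NOR (a NOR d)))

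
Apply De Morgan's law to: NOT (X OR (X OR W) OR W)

NOT X AND NOT (X OR W) AND NOT W
De Morgan's: NOT(OR of terms) = AND of negations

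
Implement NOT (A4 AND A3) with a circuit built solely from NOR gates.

(((A4 NOR A4) NOR (A3 NOR A3)) NOR ((A4 NOR A4) NOR (A3 NOR A3)))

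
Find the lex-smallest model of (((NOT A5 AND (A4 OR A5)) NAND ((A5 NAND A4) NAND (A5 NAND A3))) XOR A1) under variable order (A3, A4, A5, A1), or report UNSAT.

A3=0, A4=0, A5=0, A1=0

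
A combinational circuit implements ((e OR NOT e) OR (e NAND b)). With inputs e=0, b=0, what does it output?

Substituting: ((0 OR NOT 0) OR (0 NAND 0))
= 1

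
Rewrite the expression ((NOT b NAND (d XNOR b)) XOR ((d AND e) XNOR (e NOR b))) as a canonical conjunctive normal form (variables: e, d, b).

(e OR d OR b) AND (e OR d OR NOT b) AND (e OR NOT d OR NOT b) AND (NOT e OR d OR NOT b)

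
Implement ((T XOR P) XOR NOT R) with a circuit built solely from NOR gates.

((((((((T NOR P) NOR (T NOR P)) NOR ((T NOR P) NOR (T NOR P))) NOR ((((T NOR T) NOR (P NOR P)) NOR ((T NOR T) NOR (P NOR P))) NOR (((T NOR T) NOR (P NOR P)) NOR ((T NOR T) NOR (P NOR P))))) NOR (R NOR R)) NOR (((((T NOR P) NOR (T NOR P)) NOR ((T NOR P) NOR (T NOR P))) NOR ((((T NOR T) NOR (P NOR P)) NOR ((T NOR T) NOR (P NOR P))) NOR (((T NOR T) NOR (P NOR P)) NOR ((T NOR T) NOR (P NOR P))))) NOR (R NOR R))) NOR ((((((T NOR P) NOR (T NOR P)) NOR ((T NOR P) NOR (T NOR P))) NOR ((((T NOR T) NOR (P NOR P)) NOR ((T NOR T) NOR (P NOR P))) NOR (((T NOR T) NOR (P NOR P)) NOR ((T NOR T) NOR (P NOR P))))) NOR (R NOR R)) NOR (((((T NOR P) NOR (T NOR P)) NOR ((T NOR P) NOR (T NOR P))) NOR ((((T NOR T) NOR (P NOR P)) NOR ((T NOR T) NOR (P NOR P))) NOR (((T NOR T) NOR (P NOR P)) NOR ((T NOR T) NOR (P NOR P))))) NOR (R NOR R)))) NOR ((((((((T NOR P) NOR (T NOR P)) NOR ((T NOR P) NOR (T NOR P))) NOR ((((T NOR T) NOR (P NOR P)) NOR ((T NOR T) NOR (P NOR P))) NOR (((T NOR T) NOR (P NOR P)) NOR ((T NOR T) NOR (P NOR P))))) NOR ((((T NOR P) NOR (T NOR P)) NOR ((T NOR P) NOR (T NOR P))) NOR ((((T NOR T) NOR (P NOR P)) NOR ((T NOR T) NOR (P NOR P))) NOR (((T NOR T) NOR (P NOR P)) NOR ((T NOR T) NOR (P NOR P)))))) NOR ((R NOR R) NOR (R NOR R))) NOR ((((((T NOR P) NOR (T NOR P)) NOR ((T NOR P) NOR (T NOR P))) NOR ((((T NOR T) NOR (P NOR P)) NOR ((T NOR T) NOR (P NOR P))) NOR (((T NOR T) NOR (P NOR P)) NOR ((T NOR T) NOR (P NOR P))))) NOR ((((T NOR P) NOR (T NOR P)) NOR ((T NOR P) NOR (T NOR P))) NOR ((((T NOR T) NOR (P NOR P)) NOR ((T NOR T) NOR (P NOR P))) NOR (((T NOR T) NOR (P NOR P)) NOR ((T NOR T) NOR (P NOR P)))))) NOR ((R NOR R) NOR (R NOR R)))) NOR (((((((T NOR P) NOR (T NOR P)) NOR ((T NOR P) NOR (T NOR P))) NOR ((((T NOR T) NOR (P NOR P)) NOR ((T NOR T) NOR (P NOR P))) NOR (((T NOR T) NOR (P NOR P)) NOR ((T NOR T) NOR (P NOR P))))) NOR ((((T NOR P) NOR (T NOR P)) NOR ((T NOR P) NOR (T NOR P))) NOR ((((T NOR T) NOR (P NOR P)) NOR ((T NOR T) NOR (P NOR P))) NOR (((T NOR T) NOR (P NOR P)) NOR ((T NOR T) NOR (P NOR P)))))) NOR ((R NOR R) NOR (R NOR R))) NOR ((((((T NOR P) NOR (T NOR P)) NOR ((T NOR P) NOR (T NOR P))) NOR ((((T NOR T) NOR (P NOR P)) NOR ((T NOR T) NOR (P NOR P))) NOR (((T NOR T) NOR (P NOR P)) NOR ((T NOR T) NOR (P NOR P))))) NOR ((((T NOR P) NOR (T NOR P)) NOR ((T NOR P) NOR (T NOR P))) NOR ((((T NOR T) NOR (P NOR P)) NOR ((T NOR T) NOR (P NOR P))) NOR (((T NOR T) NOR (P NOR P)) NOR ((T NOR T) NOR (P NOR P)))))) NOR ((R NOR R) NOR (R NOR R))))))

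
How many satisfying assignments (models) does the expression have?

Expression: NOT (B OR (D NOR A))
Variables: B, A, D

Satisfying assignments: (0,0,1), (0,1,0), (0,1,1)
Count: 3 out of 8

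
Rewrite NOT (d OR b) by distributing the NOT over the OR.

NOT d AND NOT b
De Morgan's: NOT(OR of terms) = AND of negations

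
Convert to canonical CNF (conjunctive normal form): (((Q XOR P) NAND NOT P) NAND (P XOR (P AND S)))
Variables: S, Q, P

(S OR Q OR NOT P) AND (S OR NOT Q OR NOT P)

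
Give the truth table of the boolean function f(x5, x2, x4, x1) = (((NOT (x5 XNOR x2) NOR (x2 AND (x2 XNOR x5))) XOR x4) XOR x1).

x5 | x2 | x4 | x1 | Output
--------------------------
0 | 0 | 0 | 0 | 1
0 | 0 | 0 | 1 | 0
0 | 0 | 1 | 0 | 0
0 | 0 | 1 | 1 | 1
0 | 1 | 0 | 0 | 0
0 | 1 | 0 | 1 | 1
0 | 1 | 1 | 0 | 1
0 | 1 | 1 | 1 | 0
1 | 0 | 0 | 0 | 0
1 | 0 | 0 | 1 | 1
1 | 0 | 1 | 0 | 1
1 | 0 | 1 | 1 | 0
1 | 1 | 0 | 0 | 0
1 | 1 | 0 | 1 | 1
1 | 1 | 1 | 0 | 1
1 | 1 | 1 | 1 | 0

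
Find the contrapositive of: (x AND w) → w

Contrapositive: NOT w → NOT (x AND w)
Note: A statement and its contrapositive are logically equivalent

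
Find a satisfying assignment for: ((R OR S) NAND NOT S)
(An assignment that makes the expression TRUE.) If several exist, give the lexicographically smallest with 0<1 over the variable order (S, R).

S=0, R=0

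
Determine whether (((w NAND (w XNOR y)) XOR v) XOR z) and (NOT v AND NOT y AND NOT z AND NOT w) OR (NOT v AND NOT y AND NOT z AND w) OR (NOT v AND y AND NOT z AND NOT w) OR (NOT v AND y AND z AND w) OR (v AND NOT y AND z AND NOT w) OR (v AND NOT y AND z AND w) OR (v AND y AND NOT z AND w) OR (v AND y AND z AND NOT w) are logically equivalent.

Yes, they are equivalent — the two output columns agree on all 16 assignments:
v | y | z | w | Expression 1 | Expression 2
-------------------------------------------
0 | 0 | 0 | 0 | 1 | 1
0 | 0 | 0 | 1 | 1 | 1
0 | 0 | 1 | 0 | 0 | 0
0 | 0 | 1 | 1 | 0 | 0
0 | 1 | 0 | 0 | 1 | 1
0 | 1 | 0 | 1 | 0 | 0
0 | 1 | 1 | 0 | 0 | 0
0 | 1 | 1 | 1 | 1 | 1
1 | 0 | 0 | 0 | 0 | 0
1 | 0 | 0 | 1 | 0 | 0
1 | 0 | 1 | 0 | 1 | 1
1 | 0 | 1 | 1 | 1 | 1
1 | 1 | 0 | 0 | 0 | 0
1 | 1 | 0 | 1 | 1 | 1
1 | 1 | 1 | 0 | 1 | 1
1 | 1 | 1 | 1 | 0 | 0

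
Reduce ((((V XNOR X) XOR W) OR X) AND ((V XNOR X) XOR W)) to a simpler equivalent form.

By absorption (E AND (E OR v) = E):
= ((V XNOR X) XOR W)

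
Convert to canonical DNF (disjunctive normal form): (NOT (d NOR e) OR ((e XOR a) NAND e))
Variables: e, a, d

(NOT e AND NOT a AND NOT d) OR (NOT e AND NOT a AND d) OR (NOT e AND a AND NOT d) OR (NOT e AND a AND d) OR (e AND NOT a AND NOT d) OR (e AND NOT a AND d) OR (e AND a AND NOT d) OR (e AND a AND d)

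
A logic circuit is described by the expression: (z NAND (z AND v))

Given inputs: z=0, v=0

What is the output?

Substituting: (0 NAND (0 AND 0))
= 1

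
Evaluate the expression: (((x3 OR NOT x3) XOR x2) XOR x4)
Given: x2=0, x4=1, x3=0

Substituting: (((0 OR NOT 0) XOR 0) XOR 1)
= 0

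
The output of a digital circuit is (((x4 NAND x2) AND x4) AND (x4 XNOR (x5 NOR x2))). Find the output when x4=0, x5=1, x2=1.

Substituting: (((0 NAND 1) AND 0) AND (0 XNOR (1 NOR 1)))
= 0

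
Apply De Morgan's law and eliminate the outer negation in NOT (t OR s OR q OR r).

NOT t AND NOT s AND NOT q AND NOT r
De Morgan's: NOT(OR of terms) = AND of negations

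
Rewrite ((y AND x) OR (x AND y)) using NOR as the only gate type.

((((y NOR y) NOR (x NOR x)) NOR ((x NOR x) NOR (y NOR y))) NOR (((y NOR y) NOR (x NOR x)) NOR ((x NOR x) NOR (y NOR y))))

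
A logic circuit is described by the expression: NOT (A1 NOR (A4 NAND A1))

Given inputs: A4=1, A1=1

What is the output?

Substituting: NOT (1 NOR (1 NAND 1))
= 1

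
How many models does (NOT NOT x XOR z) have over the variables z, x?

Satisfying assignments: (0,1), (1,0)
Count: 2 out of 4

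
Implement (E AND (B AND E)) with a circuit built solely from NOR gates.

((E NOR E) NOR (((B NOR B) NOR (E NOR E)) NOR ((B NOR B) NOR (E NOR E))))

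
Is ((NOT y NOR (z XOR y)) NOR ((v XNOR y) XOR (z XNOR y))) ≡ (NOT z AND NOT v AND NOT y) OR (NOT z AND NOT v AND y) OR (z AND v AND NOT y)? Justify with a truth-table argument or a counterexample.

Yes, they are equivalent — the two output columns agree on all 8 assignments:
z | v | y | Expression 1 | Expression 2
---------------------------------------
0 | 0 | 0 | 1 | 1
0 | 0 | 1 | 1 | 1
0 | 1 | 0 | 0 | 0
0 | 1 | 1 | 0 | 0
1 | 0 | 0 | 0 | 0
1 | 0 | 1 | 0 | 0
1 | 1 | 0 | 1 | 1
1 | 1 | 1 | 0 | 0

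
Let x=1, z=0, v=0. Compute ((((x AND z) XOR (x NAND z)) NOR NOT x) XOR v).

Substituting: ((((1 AND 0) XOR (1 NAND 0)) NOR NOT 1) XOR 0)
= 0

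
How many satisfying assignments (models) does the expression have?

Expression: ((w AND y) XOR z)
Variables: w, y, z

Satisfying assignments: (0,0,1), (0,1,1), (1,0,1), (1,1,0)
Count: 4 out of 8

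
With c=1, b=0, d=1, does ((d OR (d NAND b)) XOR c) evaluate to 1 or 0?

Substituting: ((1 OR (1 NAND 0)) XOR 1)
= 0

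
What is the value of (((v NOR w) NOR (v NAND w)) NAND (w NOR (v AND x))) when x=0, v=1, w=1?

Substituting: (((1 NOR 1) NOR (1 NAND 1)) NAND (1 NOR (1 AND 0)))
= 1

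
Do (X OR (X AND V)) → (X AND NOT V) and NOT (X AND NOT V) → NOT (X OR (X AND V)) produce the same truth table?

Yes, Contrapositive is always equivalent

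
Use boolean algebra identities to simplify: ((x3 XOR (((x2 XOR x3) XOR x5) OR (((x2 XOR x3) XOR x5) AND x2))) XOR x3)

By XOR self-cancellation ((E XOR v) XOR v = E) then absorption (E OR (E AND v) = E):
= ((x2 XOR x3) XOR x5)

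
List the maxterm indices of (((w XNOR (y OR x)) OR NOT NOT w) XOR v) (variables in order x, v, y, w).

ΠM(2, 4, 5, 7, 8, 10, 13, 15) = (x OR v OR NOT y OR w) AND (x OR NOT v OR y OR w) AND (x OR NOT v OR y OR NOT w) AND (x OR NOT v OR NOT y OR NOT w) AND (NOT x OR v OR y OR w) AND (NOT x OR v OR NOT y OR w) AND (NOT x OR NOT v OR y OR NOT w) AND (NOT x OR NOT v OR NOT y OR NOT w)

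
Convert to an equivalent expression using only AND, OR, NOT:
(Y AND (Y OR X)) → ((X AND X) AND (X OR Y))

NOT (Y AND (Y OR X)) OR ((X AND X) AND (X OR Y))
(Implication elimination: A → B = NOT A OR B)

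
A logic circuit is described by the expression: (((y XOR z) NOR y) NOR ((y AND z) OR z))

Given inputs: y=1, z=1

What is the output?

Substituting: (((1 XOR 1) NOR 1) NOR ((1 AND 1) OR 1))
= 0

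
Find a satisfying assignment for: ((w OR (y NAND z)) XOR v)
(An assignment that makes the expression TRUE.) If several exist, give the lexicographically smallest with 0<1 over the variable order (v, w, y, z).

v=0, w=0, y=0, z=0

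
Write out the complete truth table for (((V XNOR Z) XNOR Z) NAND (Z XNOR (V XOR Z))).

V | Z | Output
--------------
0 | 0 | 1
0 | 1 | 1
1 | 0 | 1
1 | 1 | 1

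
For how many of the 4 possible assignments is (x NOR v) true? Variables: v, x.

Satisfying assignments: (0,0)
Count: 1 out of 4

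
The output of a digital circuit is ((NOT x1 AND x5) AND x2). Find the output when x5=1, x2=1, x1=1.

Substituting: ((NOT 1 AND 1) AND 1)
= 0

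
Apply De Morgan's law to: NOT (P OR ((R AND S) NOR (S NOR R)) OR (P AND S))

NOT P AND NOT ((R AND S) NOR (S NOR R)) AND NOT (P AND S)
De Morgan's: NOT(OR of terms) = AND of negations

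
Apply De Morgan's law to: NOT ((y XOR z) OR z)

NOT (y XOR z) AND NOT z
De Morgan's: NOT(OR of terms) = AND of negations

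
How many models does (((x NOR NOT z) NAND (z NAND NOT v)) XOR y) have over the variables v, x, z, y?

Satisfying assignments: (0,0,0,0), (0,0,1,0), (0,1,0,0), (0,1,1,0), (1,0,0,0), (1,0,1,1), (1,1,0,0), (1,1,1,0)
Count: 8 out of 16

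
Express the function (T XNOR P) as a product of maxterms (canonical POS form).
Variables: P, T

ΠM(1, 2) = (P OR NOT T) AND (NOT P OR T)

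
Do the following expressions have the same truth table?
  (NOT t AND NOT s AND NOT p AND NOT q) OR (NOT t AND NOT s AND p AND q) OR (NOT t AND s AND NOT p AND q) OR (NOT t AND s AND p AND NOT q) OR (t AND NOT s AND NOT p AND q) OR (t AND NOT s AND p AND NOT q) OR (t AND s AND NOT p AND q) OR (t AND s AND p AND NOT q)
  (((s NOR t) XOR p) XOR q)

Yes, they are equivalent — the two output columns agree on all 16 assignments:
t | s | p | q | Expression 1 | Expression 2
-------------------------------------------
0 | 0 | 0 | 0 | 1 | 1
0 | 0 | 0 | 1 | 0 | 0
0 | 0 | 1 | 0 | 0 | 0
0 | 0 | 1 | 1 | 1 | 1
0 | 1 | 0 | 0 | 0 | 0
0 | 1 | 0 | 1 | 1 | 1
0 | 1 | 1 | 0 | 1 | 1
0 | 1 | 1 | 1 | 0 | 0
1 | 0 | 0 | 0 | 0 | 0
1 | 0 | 0 | 1 | 1 | 1
1 | 0 | 1 | 0 | 1 | 1
1 | 0 | 1 | 1 | 0 | 0
1 | 1 | 0 | 0 | 0 | 0
1 | 1 | 0 | 1 | 1 | 1
1 | 1 | 1 | 0 | 1 | 1
1 | 1 | 1 | 1 | 0 | 0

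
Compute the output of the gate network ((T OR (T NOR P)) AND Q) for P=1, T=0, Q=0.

Substituting: ((0 OR (0 NOR 1)) AND 0)
= 0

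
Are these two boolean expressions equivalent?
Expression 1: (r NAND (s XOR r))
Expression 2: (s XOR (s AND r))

No. Counterexample: with s=0, r=0, Expression 1 = 1 but Expression 2 = 0.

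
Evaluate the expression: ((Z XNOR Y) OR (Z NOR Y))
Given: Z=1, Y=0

Substituting: ((1 XNOR 0) OR (1 NOR 0))
= 0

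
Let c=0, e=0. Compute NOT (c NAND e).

Substituting: NOT (0 NAND 0)
= 0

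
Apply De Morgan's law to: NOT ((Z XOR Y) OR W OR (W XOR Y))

NOT (Z XOR Y) AND NOT W AND NOT (W XOR Y)
De Morgan's: NOT(OR of terms) = AND of negations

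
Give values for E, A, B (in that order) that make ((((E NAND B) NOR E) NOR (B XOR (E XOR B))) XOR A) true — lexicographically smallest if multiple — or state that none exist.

E=0, A=0, B=0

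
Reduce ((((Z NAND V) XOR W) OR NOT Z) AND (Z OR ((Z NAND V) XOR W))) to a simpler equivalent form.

By distribution ((E OR v) AND (E OR NOT v) = E):
= ((Z NAND V) XOR W)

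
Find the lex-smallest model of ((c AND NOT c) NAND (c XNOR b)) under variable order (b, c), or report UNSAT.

b=0, c=0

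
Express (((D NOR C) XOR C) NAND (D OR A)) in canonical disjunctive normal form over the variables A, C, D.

(NOT A AND NOT C AND NOT D) OR (NOT A AND NOT C AND D) OR (NOT A AND C AND NOT D) OR (A AND NOT C AND D)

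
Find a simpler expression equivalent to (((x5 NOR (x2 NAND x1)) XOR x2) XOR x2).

By XOR self-cancellation ((E XOR v) XOR v = E):
= (x5 NOR (x2 NAND x1))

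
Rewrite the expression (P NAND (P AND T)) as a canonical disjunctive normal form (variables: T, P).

(NOT T AND NOT P) OR (NOT T AND P) OR (T AND NOT P)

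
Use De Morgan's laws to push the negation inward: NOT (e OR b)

NOT e AND NOT b
De Morgan's: NOT(OR of terms) = AND of negations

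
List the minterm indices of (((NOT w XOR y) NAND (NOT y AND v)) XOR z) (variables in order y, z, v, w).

Σm(0, 1, 3, 6, 8, 9, 10, 11) = (NOT y AND NOT z AND NOT v AND NOT w) OR (NOT y AND NOT z AND NOT v AND w) OR (NOT y AND NOT z AND v AND w) OR (NOT y AND z AND v AND NOT w) OR (y AND NOT z AND NOT v AND NOT w) OR (y AND NOT z AND NOT v AND w) OR (y AND NOT z AND v AND NOT w) OR (y AND NOT z AND v AND w)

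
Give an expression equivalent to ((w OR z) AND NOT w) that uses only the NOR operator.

((((w NOR z) NOR (w NOR z)) NOR ((w NOR z) NOR (w NOR z))) NOR ((w NOR w) NOR (w NOR w)))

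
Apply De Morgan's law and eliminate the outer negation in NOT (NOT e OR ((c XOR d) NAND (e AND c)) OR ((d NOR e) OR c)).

e AND NOT ((c XOR d) NAND (e AND c)) AND NOT ((d NOR e) OR c)
De Morgan's: NOT(OR of terms) = AND of negations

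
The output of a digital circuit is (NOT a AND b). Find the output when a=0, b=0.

Substituting: (NOT 0 AND 0)
= 0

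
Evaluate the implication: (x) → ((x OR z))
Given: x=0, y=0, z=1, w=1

Antecedent (x) = 0; consequent ((x OR z)) = 1.
0 → 1 = 1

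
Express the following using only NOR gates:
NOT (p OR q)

(((p NOR q) NOR (p NOR q)) NOR ((p NOR q) NOR (p NOR q)))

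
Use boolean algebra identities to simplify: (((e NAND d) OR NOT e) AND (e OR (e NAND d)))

By distribution ((E OR v) AND (E OR NOT v) = E):
= (e NAND d)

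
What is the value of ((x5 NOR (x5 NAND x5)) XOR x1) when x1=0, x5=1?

Substituting: ((1 NOR (1 NAND 1)) XOR 0)
= 0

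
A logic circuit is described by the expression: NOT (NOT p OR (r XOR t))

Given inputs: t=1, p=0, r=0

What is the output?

Substituting: NOT (NOT 0 OR (0 XOR 1))
= 0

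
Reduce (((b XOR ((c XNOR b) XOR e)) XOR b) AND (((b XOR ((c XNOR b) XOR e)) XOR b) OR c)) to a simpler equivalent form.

By absorption (E AND (E OR v) = E) then XOR self-cancellation ((E XOR v) XOR v = E):
= ((c XNOR b) XOR e)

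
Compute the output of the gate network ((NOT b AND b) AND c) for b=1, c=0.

Substituting: ((NOT 1 AND 1) AND 0)
= 0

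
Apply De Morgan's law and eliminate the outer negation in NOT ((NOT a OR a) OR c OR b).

NOT (NOT a OR a) AND NOT c AND NOT b
De Morgan's: NOT(OR of terms) = AND of negations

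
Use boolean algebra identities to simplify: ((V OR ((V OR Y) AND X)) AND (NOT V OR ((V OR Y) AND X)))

By distribution ((E OR v) AND (E OR NOT v) = E):
= ((V OR Y) AND X)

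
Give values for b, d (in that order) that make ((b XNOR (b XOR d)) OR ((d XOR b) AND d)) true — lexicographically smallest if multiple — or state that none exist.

b=0, d=0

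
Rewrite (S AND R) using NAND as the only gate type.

((S NAND R) NAND (S NAND R))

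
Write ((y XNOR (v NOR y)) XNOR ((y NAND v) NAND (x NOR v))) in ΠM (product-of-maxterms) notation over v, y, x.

ΠM(1, 3, 6, 7) = (v OR y OR NOT x) AND (v OR NOT y OR NOT x) AND (NOT v OR NOT y OR x) AND (NOT v OR NOT y OR NOT x)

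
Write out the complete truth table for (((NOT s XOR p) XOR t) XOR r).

p | t | r | s | Output
----------------------
0 | 0 | 0 | 0 | 1
0 | 0 | 0 | 1 | 0
0 | 0 | 1 | 0 | 0
0 | 0 | 1 | 1 | 1
0 | 1 | 0 | 0 | 0
0 | 1 | 0 | 1 | 1
0 | 1 | 1 | 0 | 1
0 | 1 | 1 | 1 | 0
1 | 0 | 0 | 0 | 0
1 | 0 | 0 | 1 | 1
1 | 0 | 1 | 0 | 1
1 | 0 | 1 | 1 | 0
1 | 1 | 0 | 0 | 1
1 | 1 | 0 | 1 | 0
1 | 1 | 1 | 0 | 0
1 | 1 | 1 | 1 | 1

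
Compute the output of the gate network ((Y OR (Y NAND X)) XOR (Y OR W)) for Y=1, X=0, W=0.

Substituting: ((1 OR (1 NAND 0)) XOR (1 OR 0))
= 0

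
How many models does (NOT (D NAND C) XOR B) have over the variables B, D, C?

Satisfying assignments: (0,1,1), (1,0,0), (1,0,1), (1,1,0)
Count: 4 out of 8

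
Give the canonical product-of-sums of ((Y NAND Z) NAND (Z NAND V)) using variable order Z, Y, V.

ΠM(0, 1, 2, 3, 4) = (Z OR Y OR V) AND (Z OR Y OR NOT V) AND (Z OR NOT Y OR V) AND (Z OR NOT Y OR NOT V) AND (NOT Z OR Y OR V)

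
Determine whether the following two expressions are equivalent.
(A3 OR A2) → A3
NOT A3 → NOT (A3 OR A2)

Yes, Contrapositive is always equivalent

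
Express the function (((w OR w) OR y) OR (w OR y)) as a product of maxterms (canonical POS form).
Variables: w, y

ΠM(0) = (w OR y)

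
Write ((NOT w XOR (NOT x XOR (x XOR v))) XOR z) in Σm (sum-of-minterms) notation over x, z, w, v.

Σm(1, 2, 4, 7, 9, 10, 12, 15) = (NOT x AND NOT z AND NOT w AND v) OR (NOT x AND NOT z AND w AND NOT v) OR (NOT x AND z AND NOT w AND NOT v) OR (NOT x AND z AND w AND v) OR (x AND NOT z AND NOT w AND v) OR (x AND NOT z AND w AND NOT v) OR (x AND z AND NOT w AND NOT v) OR (x AND z AND w AND v)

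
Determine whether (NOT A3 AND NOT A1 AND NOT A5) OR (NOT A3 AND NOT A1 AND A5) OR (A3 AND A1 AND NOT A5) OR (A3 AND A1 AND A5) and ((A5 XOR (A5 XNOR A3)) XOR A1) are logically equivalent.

Yes, they are equivalent — the two output columns agree on all 8 assignments:
A3 | A1 | A5 | Expression 1 | Expression 2
------------------------------------------
0 | 0 | 0 | 1 | 1
0 | 0 | 1 | 1 | 1
0 | 1 | 0 | 0 | 0
0 | 1 | 1 | 0 | 0
1 | 0 | 0 | 0 | 0
1 | 0 | 1 | 0 | 0
1 | 1 | 0 | 1 | 1
1 | 1 | 1 | 1 | 1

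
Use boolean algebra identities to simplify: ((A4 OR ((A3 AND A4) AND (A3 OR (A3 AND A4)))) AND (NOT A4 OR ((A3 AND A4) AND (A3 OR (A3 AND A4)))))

By distribution ((E OR v) AND (E OR NOT v) = E) then absorption (E AND (E OR v) = E):
= (A3 AND A4)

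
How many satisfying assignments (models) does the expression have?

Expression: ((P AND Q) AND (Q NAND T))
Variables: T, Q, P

Satisfying assignments: (0,1,1)
Count: 1 out of 8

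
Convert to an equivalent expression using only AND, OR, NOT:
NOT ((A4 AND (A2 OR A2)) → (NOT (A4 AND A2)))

(A4 AND (A2 OR A2)) AND (A4 AND A2)
(Negated implication: NOT(A → B) = A AND NOT B)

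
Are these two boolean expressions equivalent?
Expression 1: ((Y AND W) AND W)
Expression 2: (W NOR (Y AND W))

No. Counterexample: with Y=0, W=0, Expression 1 = 0 but Expression 2 = 1.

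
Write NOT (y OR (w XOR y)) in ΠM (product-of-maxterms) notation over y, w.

ΠM(1, 2, 3) = (y OR NOT w) AND (NOT y OR w) AND (NOT y OR NOT w)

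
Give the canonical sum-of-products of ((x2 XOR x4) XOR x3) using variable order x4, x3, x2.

Σm(1, 2, 4, 7) = (NOT x4 AND NOT x3 AND x2) OR (NOT x4 AND x3 AND NOT x2) OR (x4 AND NOT x3 AND NOT x2) OR (x4 AND x3 AND x2)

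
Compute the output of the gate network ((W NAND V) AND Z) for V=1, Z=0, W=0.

Substituting: ((0 NAND 1) AND 0)
= 0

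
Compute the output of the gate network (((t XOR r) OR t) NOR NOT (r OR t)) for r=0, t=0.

Substituting: (((0 XOR 0) OR 0) NOR NOT (0 OR 0))
= 0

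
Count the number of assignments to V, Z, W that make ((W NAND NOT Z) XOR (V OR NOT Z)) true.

Satisfying assignments: (0,0,1), (0,1,0), (0,1,1), (1,0,1)
Count: 4 out of 8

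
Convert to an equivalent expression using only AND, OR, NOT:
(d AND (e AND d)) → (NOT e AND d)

NOT (d AND (e AND d)) OR (NOT e AND d)
(Implication elimination: A → B = NOT A OR B)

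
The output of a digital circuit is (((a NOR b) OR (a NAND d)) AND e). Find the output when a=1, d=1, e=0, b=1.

Substituting: (((1 NOR 1) OR (1 NAND 1)) AND 0)
= 0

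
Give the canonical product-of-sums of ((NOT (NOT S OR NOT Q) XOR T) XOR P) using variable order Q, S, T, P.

ΠM(0, 3, 4, 7, 8, 11, 13, 14) = (Q OR S OR T OR P) AND (Q OR S OR NOT T OR NOT P) AND (Q OR NOT S OR T OR P) AND (Q OR NOT S OR NOT T OR NOT P) AND (NOT Q OR S OR T OR P) AND (NOT Q OR S OR NOT T OR NOT P) AND (NOT Q OR NOT S OR T OR NOT P) AND (NOT Q OR NOT S OR NOT T OR P)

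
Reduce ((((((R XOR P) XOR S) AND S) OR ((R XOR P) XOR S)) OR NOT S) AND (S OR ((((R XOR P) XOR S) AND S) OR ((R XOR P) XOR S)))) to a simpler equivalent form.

By distribution ((E OR v) AND (E OR NOT v) = E) then absorption (E OR (E AND v) = E):
= ((R XOR P) XOR S)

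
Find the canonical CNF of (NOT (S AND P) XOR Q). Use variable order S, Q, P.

(S OR NOT Q OR P) AND (S OR NOT Q OR NOT P) AND (NOT S OR Q OR NOT P) AND (NOT S OR NOT Q OR P)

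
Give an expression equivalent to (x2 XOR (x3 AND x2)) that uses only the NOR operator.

((((x2 NOR ((x3 NOR x3) NOR (x2 NOR x2))) NOR (x2 NOR ((x3 NOR x3) NOR (x2 NOR x2)))) NOR ((x2 NOR ((x3 NOR x3) NOR (x2 NOR x2))) NOR (x2 NOR ((x3 NOR x3) NOR (x2 NOR x2))))) NOR ((((x2 NOR x2) NOR (((x3 NOR x3) NOR (x2 NOR x2)) NOR ((x3 NOR x3) NOR (x2 NOR x2)))) NOR ((x2 NOR x2) NOR (((x3 NOR x3) NOR (x2 NOR x2)) NOR ((x3 NOR x3) NOR (x2 NOR x2))))) NOR (((x2 NOR x2) NOR (((x3 NOR x3) NOR (x2 NOR x2)) NOR ((x3 NOR x3) NOR (x2 NOR x2)))) NOR ((x2 NOR x2) NOR (((x3 NOR x3) NOR (x2 NOR x2)) NOR ((x3 NOR x3) NOR (x2 NOR x2)))))))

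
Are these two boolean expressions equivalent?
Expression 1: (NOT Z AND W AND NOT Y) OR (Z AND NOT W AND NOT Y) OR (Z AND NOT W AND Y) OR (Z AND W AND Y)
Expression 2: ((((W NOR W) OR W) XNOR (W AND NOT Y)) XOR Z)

Yes, they are equivalent — the two output columns agree on all 8 assignments:
Z | W | Y | Expression 1 | Expression 2
---------------------------------------
0 | 0 | 0 | 0 | 0
0 | 0 | 1 | 0 | 0
0 | 1 | 0 | 1 | 1
0 | 1 | 1 | 0 | 0
1 | 0 | 0 | 1 | 1
1 | 0 | 1 | 1 | 1
1 | 1 | 0 | 0 | 0
1 | 1 | 1 | 1 | 1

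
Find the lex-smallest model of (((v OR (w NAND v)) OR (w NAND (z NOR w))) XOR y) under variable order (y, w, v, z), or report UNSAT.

y=0, w=0, v=0, z=0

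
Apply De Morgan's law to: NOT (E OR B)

NOT E AND NOT B
De Morgan's: NOT(OR of terms) = AND of negations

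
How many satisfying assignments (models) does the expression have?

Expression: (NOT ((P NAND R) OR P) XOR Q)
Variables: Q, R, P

Satisfying assignments: (1,0,0), (1,0,1), (1,1,0), (1,1,1)
Count: 4 out of 8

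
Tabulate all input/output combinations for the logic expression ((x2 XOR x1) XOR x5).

x5 | x1 | x2 | Output
---------------------
0 | 0 | 0 | 0
0 | 0 | 1 | 1
0 | 1 | 0 | 1
0 | 1 | 1 | 0
1 | 0 | 0 | 1
1 | 0 | 1 | 0
1 | 1 | 0 | 0
1 | 1 | 1 | 1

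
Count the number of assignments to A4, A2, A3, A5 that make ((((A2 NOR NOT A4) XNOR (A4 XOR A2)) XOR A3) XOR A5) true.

Satisfying assignments: (0,0,0,0), (0,0,1,1), (0,1,0,1), (0,1,1,0), (1,0,0,0), (1,0,1,1), (1,1,0,0), (1,1,1,1)
Count: 8 out of 16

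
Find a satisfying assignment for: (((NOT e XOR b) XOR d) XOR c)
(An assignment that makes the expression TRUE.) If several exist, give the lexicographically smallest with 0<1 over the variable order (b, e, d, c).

b=0, e=0, d=0, c=0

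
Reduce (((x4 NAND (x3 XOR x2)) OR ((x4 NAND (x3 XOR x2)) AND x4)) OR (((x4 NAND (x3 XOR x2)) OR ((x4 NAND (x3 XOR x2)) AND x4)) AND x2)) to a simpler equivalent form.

By absorption (E OR (E AND v) = E) then absorption (E OR (E AND v) = E):
= (x4 NAND (x3 XOR x2))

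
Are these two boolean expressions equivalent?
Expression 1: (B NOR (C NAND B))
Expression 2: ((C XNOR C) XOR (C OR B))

No. Counterexample: with B=0, C=0, Expression 1 = 0 but Expression 2 = 1.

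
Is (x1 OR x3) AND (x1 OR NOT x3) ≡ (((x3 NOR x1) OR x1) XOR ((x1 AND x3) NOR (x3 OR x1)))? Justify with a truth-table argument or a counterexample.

Yes, they are equivalent — the two output columns agree on all 4 assignments:
x1 | x3 | Expression 1 | Expression 2
-------------------------------------
0 | 0 | 0 | 0
0 | 1 | 0 | 0
1 | 0 | 1 | 1
1 | 1 | 1 | 1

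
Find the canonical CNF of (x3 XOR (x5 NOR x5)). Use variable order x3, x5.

(x3 OR NOT x5) AND (NOT x3 OR x5)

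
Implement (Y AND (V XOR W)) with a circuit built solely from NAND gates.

((Y NAND ((V NAND (V NAND W)) NAND (W NAND (V NAND W)))) NAND (Y NAND ((V NAND (V NAND W)) NAND (W NAND (V NAND W)))))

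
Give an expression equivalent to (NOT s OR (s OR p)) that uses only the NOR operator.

(((s NOR s) NOR ((s NOR p) NOR (s NOR p))) NOR ((s NOR s) NOR ((s NOR p) NOR (s NOR p))))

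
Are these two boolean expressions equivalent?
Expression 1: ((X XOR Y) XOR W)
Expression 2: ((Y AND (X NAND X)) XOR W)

No. Counterexample: with X=1, W=0, Y=0, Expression 1 = 1 but Expression 2 = 0.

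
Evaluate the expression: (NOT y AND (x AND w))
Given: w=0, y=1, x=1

Substituting: (NOT 1 AND (1 AND 0))
= 0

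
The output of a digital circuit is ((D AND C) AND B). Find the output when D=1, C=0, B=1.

Substituting: ((1 AND 0) AND 1)
= 0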